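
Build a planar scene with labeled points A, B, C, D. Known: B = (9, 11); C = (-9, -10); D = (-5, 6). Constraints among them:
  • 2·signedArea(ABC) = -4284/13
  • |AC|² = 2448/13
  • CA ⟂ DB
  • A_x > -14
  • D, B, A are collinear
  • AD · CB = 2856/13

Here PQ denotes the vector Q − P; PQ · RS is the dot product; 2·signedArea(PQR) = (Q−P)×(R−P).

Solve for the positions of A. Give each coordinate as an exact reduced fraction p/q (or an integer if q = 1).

1. A_x = -177/13  [D, B, A are collinear ∩ CA ⟂ DB]
2. A_y = 38/13  [D, B, A are collinear ∩ CA ⟂ DB]
   → A = (-177/13, 38/13)

A = (-177/13, 38/13)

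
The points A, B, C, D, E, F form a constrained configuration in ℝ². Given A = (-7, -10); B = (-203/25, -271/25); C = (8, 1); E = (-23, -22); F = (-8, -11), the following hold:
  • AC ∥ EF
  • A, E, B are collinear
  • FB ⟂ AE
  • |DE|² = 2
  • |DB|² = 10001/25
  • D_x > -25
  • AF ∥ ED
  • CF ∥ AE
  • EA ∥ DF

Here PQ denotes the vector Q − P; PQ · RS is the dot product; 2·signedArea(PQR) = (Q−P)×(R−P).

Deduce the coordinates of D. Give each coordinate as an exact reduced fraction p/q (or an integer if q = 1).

D = (-24, -23)

1. D_x = -24  [EA ∥ DF ∩ AF ∥ ED]
2. D_y = -23  [EA ∥ DF ∩ AF ∥ ED]
   → D = (-24, -23)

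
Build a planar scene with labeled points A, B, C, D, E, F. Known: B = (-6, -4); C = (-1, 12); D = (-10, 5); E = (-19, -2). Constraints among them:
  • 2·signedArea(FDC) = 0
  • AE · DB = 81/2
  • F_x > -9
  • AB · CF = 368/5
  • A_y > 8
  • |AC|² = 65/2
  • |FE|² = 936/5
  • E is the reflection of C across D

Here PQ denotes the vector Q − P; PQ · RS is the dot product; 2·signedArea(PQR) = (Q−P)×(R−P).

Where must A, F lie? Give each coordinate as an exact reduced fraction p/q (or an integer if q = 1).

A = (-11/2, 17/2)
F = (-41/5, 32/5)

1. F_x = -41/5  [line -7·x + 9·y + -115 = 0 ∩ |FE|² = 936/5]
2. F_y = 32/5  [line -7·x + 9·y + -115 = 0 ∩ |FE|² = 936/5]
   → F = (-41/5, 32/5)
3. A_x = -11/2  [AB · CF = 368/5 ∩ AE · DB = 81/2]
4. A_y = 17/2  [AB · CF = 368/5 ∩ AE · DB = 81/2]
   → A = (-11/2, 17/2)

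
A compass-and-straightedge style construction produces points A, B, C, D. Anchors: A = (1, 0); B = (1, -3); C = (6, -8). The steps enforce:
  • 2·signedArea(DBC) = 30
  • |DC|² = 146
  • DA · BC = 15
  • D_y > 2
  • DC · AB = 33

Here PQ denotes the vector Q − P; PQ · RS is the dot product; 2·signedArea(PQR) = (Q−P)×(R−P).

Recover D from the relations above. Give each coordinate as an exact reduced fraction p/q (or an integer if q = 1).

D = (1, 3)

1. D_x = 1  [DC · AB = 33 ∩ 2·signedArea(DBC) = 30]
2. D_y = 3  [DC · AB = 33 ∩ 2·signedArea(DBC) = 30]
   → D = (1, 3)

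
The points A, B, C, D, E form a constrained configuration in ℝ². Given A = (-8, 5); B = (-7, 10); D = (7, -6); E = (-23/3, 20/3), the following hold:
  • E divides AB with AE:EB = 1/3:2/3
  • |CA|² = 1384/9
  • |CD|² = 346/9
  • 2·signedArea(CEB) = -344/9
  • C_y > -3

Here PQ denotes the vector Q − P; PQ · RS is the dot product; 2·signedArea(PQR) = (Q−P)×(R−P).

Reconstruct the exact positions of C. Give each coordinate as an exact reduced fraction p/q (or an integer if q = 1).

C = (2, -7/3)

1. C_x = 2  [line -10/3·x + 2/3·y + 74/9 = 0 ∩ |CD|² = 346/9]
2. C_y = -7/3  [line -10/3·x + 2/3·y + 74/9 = 0 ∩ |CD|² = 346/9]
   → C = (2, -7/3)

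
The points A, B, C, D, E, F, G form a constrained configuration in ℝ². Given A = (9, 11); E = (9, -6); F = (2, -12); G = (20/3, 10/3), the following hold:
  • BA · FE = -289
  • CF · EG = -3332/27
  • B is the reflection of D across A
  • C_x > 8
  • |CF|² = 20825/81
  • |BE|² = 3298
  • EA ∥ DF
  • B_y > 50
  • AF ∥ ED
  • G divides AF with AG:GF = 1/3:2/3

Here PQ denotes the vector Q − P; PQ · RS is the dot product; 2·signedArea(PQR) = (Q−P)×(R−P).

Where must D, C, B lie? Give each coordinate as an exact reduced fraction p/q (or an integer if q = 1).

1. D_x = 2  [EA ∥ DF ∩ AF ∥ ED]
2. D_y = -29  [EA ∥ DF ∩ AF ∥ ED]
   → D = (2, -29)
3. C_x = 74/9  [line 7/3·x + -28/3·y + 182/27 = 0 ∩ |CF|² = 20825/81]
4. C_y = 25/9  [line 7/3·x + -28/3·y + 182/27 = 0 ∩ |CF|² = 20825/81]
   → C = (74/9, 25/9)
5. B_x = 16  [B is the reflection of D across A]
6. B_y = 51  [B is the reflection of D across A]
   → B = (16, 51)

B = (16, 51)
C = (74/9, 25/9)
D = (2, -29)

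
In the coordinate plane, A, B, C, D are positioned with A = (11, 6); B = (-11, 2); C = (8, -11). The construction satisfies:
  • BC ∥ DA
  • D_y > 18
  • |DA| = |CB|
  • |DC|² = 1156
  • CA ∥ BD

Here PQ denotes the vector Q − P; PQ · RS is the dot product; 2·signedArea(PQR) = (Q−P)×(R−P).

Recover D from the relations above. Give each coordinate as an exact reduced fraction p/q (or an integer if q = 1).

D = (-8, 19)

1. D_x = -8  [BC ∥ DA ∩ CA ∥ BD]
2. D_y = 19  [BC ∥ DA ∩ CA ∥ BD]
   → D = (-8, 19)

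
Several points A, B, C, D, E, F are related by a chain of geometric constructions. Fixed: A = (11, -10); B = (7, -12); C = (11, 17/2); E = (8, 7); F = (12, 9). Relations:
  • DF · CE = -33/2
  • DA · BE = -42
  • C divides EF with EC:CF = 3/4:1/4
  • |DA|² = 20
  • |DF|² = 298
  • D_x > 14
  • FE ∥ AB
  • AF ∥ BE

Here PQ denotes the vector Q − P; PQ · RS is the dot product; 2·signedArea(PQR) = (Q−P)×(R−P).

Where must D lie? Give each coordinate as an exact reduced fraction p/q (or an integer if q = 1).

1. D_x = 15  [DF · CE = -33/2 ∩ DA · BE = -42]
2. D_y = -8  [DF · CE = -33/2 ∩ DA · BE = -42]
   → D = (15, -8)

D = (15, -8)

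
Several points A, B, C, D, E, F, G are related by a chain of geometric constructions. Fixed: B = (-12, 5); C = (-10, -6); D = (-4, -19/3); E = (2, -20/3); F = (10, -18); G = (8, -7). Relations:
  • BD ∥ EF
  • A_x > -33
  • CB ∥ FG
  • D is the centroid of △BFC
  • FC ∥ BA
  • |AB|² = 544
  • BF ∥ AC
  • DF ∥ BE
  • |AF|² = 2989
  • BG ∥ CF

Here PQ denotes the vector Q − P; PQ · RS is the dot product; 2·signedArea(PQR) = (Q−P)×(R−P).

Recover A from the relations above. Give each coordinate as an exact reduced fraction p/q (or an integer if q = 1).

A = (-32, 17)

1. A_x = -32  [BF ∥ AC ∩ FC ∥ BA]
2. A_y = 17  [BF ∥ AC ∩ FC ∥ BA]
   → A = (-32, 17)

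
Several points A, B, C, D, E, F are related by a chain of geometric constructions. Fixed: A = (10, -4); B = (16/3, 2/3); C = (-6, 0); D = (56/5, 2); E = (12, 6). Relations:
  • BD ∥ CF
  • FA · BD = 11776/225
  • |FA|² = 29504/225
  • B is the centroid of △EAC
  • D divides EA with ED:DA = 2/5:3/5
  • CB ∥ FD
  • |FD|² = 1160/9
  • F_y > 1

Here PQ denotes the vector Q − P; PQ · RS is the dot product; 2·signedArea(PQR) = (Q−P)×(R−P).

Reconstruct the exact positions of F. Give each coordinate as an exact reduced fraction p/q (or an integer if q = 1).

F = (-2/15, 4/3)

1. F_x = -2/15  [CB ∥ FD ∩ BD ∥ CF]
2. F_y = 4/3  [CB ∥ FD ∩ BD ∥ CF]
   → F = (-2/15, 4/3)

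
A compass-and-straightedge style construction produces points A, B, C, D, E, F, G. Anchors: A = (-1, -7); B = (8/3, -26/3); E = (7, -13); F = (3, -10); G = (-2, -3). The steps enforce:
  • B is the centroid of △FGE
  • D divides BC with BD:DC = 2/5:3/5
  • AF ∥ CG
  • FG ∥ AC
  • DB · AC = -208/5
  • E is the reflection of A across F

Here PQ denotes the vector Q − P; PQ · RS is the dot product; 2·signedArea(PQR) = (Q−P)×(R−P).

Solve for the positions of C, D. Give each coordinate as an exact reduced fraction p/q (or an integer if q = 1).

1. C_x = -6  [AF ∥ CG ∩ FG ∥ AC]
2. C_y = 0  [AF ∥ CG ∩ FG ∥ AC]
   → C = (-6, 0)
3. D_x = -4/5  [D divides BC with BD:DC = 2/5:3/5]
4. D_y = -26/5  [D divides BC with BD:DC = 2/5:3/5]
   → D = (-4/5, -26/5)

C = (-6, 0)
D = (-4/5, -26/5)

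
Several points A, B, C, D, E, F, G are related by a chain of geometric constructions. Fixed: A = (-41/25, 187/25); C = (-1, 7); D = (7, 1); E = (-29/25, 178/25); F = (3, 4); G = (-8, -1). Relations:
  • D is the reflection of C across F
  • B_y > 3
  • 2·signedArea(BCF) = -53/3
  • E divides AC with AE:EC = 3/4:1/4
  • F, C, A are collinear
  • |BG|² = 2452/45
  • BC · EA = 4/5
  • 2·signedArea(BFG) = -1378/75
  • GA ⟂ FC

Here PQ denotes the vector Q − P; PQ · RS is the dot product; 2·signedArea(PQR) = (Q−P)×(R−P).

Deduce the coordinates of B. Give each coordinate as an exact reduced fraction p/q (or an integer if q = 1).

B = (-154/75, 253/75)

1. B_x = -154/75  [BC · EA = 4/5 ∩ 2·signedArea(BCF) = -53/3]
2. B_y = 253/75  [BC · EA = 4/5 ∩ 2·signedArea(BCF) = -53/3]
   → B = (-154/75, 253/75)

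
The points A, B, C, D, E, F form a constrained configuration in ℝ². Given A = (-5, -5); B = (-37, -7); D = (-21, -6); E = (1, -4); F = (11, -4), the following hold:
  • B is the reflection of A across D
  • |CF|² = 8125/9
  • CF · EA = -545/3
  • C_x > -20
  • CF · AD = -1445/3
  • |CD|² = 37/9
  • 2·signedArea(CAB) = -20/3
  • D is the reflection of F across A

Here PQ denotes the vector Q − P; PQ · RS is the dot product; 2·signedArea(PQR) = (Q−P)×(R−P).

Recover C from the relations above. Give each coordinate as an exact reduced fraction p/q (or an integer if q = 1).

1. C_x = -19  [CF · AD = -1445/3 ∩ CF · EA = -545/3]
2. C_y = -17/3  [CF · AD = -1445/3 ∩ CF · EA = -545/3]
   → C = (-19, -17/3)

C = (-19, -17/3)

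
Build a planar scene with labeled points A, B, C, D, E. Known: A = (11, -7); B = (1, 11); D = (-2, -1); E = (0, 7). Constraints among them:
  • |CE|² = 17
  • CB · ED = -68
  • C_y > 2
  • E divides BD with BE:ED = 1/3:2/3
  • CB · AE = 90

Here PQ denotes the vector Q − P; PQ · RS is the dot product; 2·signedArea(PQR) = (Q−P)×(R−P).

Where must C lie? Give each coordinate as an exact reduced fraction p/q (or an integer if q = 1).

C = (-1, 3)

1. C_x = -1  [CB · AE = 90 ∩ CB · ED = -68]
2. C_y = 3  [CB · AE = 90 ∩ CB · ED = -68]
   → C = (-1, 3)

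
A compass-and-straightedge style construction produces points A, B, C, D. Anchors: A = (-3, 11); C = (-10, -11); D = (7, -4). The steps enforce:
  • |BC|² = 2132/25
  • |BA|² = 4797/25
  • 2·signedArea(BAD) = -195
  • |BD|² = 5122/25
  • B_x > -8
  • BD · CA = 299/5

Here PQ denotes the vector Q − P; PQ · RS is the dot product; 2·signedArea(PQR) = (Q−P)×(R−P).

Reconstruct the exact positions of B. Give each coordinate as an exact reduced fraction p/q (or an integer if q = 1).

B = (-36/5, -11/5)

1. B_x = -36/5  [2·signedArea(BAD) = -195 ∩ BD · CA = 299/5]
2. B_y = -11/5  [2·signedArea(BAD) = -195 ∩ BD · CA = 299/5]
   → B = (-36/5, -11/5)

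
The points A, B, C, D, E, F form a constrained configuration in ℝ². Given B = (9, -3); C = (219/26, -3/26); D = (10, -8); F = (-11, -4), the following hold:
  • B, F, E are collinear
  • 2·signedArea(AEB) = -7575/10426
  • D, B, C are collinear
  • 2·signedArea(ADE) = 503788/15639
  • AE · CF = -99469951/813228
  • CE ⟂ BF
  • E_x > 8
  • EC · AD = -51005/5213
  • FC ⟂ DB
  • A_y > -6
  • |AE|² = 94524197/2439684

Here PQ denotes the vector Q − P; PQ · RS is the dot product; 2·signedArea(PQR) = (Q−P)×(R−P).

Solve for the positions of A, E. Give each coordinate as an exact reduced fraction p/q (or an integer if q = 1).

1. E_x = 44667/5213  [B, F, E are collinear ∩ CE ⟂ BF]
2. E_y = -31503/10426  [B, F, E are collinear ∩ CE ⟂ BF]
   → E = (44667/5213, -31503/10426)
3. A_x = 8/3  [2·signedArea(ADE) = 503788/15639 ∩ AE · CF = -99469951/813228]
4. A_y = -5  [2·signedArea(ADE) = 503788/15639 ∩ AE · CF = -99469951/813228]
   → A = (8/3, -5)

A = (8/3, -5)
E = (44667/5213, -31503/10426)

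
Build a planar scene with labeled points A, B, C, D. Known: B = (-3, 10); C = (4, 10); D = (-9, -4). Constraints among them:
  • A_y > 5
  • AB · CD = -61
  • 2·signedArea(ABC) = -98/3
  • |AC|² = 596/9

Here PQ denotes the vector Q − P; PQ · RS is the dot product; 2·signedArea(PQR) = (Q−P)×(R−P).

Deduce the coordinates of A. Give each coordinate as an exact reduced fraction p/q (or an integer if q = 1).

A = (-8/3, 16/3)

1. A_x = -8/3  [2·signedArea(ABC) = -98/3 ∩ AB · CD = -61]
2. A_y = 16/3  [2·signedArea(ABC) = -98/3 ∩ AB · CD = -61]
   → A = (-8/3, 16/3)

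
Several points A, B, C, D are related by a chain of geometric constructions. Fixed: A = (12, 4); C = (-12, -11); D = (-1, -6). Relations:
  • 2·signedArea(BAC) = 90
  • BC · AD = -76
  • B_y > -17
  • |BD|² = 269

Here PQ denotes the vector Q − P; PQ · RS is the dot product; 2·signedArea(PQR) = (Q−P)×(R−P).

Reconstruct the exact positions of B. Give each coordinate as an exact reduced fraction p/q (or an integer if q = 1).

1. B_x = -14  [2·signedArea(BAC) = 90 ∩ BC · AD = -76]
2. B_y = -16  [2·signedArea(BAC) = 90 ∩ BC · AD = -76]
   → B = (-14, -16)

B = (-14, -16)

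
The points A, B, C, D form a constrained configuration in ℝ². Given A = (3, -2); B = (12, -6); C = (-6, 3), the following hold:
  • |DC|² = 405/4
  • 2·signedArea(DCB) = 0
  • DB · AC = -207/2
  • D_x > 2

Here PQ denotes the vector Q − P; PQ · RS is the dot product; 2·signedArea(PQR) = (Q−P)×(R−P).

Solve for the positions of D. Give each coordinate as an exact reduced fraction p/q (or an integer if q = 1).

D = (3, -3/2)

1. D_x = 3  [2·signedArea(DCB) = 0 ∩ DB · AC = -207/2]
2. D_y = -3/2  [2·signedArea(DCB) = 0 ∩ DB · AC = -207/2]
   → D = (3, -3/2)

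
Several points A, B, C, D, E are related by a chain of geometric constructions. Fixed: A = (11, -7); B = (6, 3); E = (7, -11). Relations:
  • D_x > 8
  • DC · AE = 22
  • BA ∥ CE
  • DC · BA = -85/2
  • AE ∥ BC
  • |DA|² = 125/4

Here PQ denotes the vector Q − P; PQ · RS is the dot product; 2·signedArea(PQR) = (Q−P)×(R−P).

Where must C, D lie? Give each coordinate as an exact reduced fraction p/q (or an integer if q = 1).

1. C_x = 2  [BA ∥ CE ∩ AE ∥ BC]
2. C_y = -1  [BA ∥ CE ∩ AE ∥ BC]
   → C = (2, -1)
3. D_x = 17/2  [DC · AE = 22 ∩ DC · BA = -85/2]
4. D_y = -2  [DC · AE = 22 ∩ DC · BA = -85/2]
   → D = (17/2, -2)

C = (2, -1)
D = (17/2, -2)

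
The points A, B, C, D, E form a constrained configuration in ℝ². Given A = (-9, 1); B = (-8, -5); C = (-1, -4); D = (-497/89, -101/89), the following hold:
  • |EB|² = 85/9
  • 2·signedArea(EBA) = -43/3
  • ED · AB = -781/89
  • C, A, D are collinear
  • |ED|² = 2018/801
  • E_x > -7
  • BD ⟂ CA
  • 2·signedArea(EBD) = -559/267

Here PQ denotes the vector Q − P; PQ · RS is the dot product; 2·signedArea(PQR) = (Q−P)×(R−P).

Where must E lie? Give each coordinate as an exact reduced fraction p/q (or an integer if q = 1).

E = (-6, -8/3)

1. E_x = -6  [2·signedArea(EBD) = -559/267 ∩ 2·signedArea(EBA) = -43/3]
2. E_y = -8/3  [2·signedArea(EBD) = -559/267 ∩ 2·signedArea(EBA) = -43/3]
   → E = (-6, -8/3)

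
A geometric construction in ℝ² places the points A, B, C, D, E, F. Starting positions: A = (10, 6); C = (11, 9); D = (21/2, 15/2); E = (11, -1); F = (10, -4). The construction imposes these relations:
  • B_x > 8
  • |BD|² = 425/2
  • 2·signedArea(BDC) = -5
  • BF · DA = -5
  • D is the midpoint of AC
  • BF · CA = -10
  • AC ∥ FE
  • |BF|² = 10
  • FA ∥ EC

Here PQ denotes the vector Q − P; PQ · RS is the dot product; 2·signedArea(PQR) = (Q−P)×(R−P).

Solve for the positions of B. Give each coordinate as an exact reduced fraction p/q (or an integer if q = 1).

1. B_x = 9  [2·signedArea(BDC) = -5 ∩ BF · CA = -10]
2. B_y = -7  [2·signedArea(BDC) = -5 ∩ BF · CA = -10]
   → B = (9, -7)

B = (9, -7)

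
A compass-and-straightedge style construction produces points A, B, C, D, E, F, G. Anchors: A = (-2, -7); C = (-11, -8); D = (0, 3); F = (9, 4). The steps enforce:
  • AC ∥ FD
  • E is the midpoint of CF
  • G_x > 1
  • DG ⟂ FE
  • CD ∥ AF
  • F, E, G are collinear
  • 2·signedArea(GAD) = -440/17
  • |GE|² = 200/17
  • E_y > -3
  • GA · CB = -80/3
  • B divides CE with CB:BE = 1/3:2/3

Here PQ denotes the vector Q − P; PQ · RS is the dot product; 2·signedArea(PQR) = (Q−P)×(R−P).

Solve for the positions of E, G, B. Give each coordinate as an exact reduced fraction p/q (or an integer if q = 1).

1. E_x = -1  [E is the midpoint of CF]
2. E_y = -2  [E is the midpoint of CF]
   → E = (-1, -2)
3. G_x = 33/17  [F, E, G are collinear ∩ DG ⟂ FE]
4. G_y = -4/17  [F, E, G are collinear ∩ DG ⟂ FE]
   → G = (33/17, -4/17)
5. B_x = -23/3  [B divides CE with CB:BE = 1/3:2/3]
6. B_y = -6  [B divides CE with CB:BE = 1/3:2/3]
   → B = (-23/3, -6)

B = (-23/3, -6)
E = (-1, -2)
G = (33/17, -4/17)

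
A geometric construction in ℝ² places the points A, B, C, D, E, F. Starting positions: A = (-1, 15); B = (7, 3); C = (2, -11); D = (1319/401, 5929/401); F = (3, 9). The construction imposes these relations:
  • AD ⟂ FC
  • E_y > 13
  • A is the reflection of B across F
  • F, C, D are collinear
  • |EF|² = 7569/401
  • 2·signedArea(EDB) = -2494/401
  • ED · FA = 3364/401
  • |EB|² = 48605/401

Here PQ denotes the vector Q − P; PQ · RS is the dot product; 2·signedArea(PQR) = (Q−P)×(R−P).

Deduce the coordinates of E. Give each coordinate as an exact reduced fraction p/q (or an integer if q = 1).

1. E_x = 1290/401  [2·signedArea(EDB) = -2494/401 ∩ ED · FA = 3364/401]
2. E_y = 5349/401  [2·signedArea(EDB) = -2494/401 ∩ ED · FA = 3364/401]
   → E = (1290/401, 5349/401)

E = (1290/401, 5349/401)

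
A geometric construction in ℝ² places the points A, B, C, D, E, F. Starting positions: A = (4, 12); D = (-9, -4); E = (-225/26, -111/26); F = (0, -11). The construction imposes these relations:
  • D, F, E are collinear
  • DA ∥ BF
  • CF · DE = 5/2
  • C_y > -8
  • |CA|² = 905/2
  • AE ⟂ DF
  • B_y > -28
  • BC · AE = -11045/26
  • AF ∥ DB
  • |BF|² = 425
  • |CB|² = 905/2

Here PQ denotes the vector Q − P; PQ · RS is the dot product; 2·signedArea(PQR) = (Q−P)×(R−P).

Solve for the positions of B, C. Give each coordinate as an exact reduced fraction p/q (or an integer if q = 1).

B = (-13, -27)
C = (-9/2, -15/2)

1. B_x = -13  [DA ∥ BF ∩ AF ∥ DB]
2. B_y = -27  [DA ∥ BF ∩ AF ∥ DB]
   → B = (-13, -27)
3. C_x = -9/2  [CF · DE = 5/2 ∩ BC · AE = -11045/26]
4. C_y = -15/2  [CF · DE = 5/2 ∩ BC · AE = -11045/26]
   → C = (-9/2, -15/2)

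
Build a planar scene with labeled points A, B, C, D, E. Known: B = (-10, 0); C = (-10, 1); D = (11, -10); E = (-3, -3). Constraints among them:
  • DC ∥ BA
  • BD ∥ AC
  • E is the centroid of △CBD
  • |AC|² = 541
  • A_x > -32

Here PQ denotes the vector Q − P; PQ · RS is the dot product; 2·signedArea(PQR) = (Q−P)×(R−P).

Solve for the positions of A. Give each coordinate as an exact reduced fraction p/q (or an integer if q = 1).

1. A_x = -31  [BD ∥ AC ∩ DC ∥ BA]
2. A_y = 11  [BD ∥ AC ∩ DC ∥ BA]
   → A = (-31, 11)

A = (-31, 11)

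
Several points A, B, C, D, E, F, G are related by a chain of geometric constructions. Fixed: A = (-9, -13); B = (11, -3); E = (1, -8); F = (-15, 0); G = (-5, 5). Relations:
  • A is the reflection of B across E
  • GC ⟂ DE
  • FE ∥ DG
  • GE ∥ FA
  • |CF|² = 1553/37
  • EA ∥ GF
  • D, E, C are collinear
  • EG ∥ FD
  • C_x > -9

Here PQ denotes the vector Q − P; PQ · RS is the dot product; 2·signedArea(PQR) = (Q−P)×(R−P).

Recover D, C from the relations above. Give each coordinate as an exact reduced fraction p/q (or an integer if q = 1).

C = (-1597/185, 221/185)
D = (-21, 13)

1. D_x = -21  [FE ∥ DG ∩ EG ∥ FD]
2. D_y = 13  [FE ∥ DG ∩ EG ∥ FD]
   → D = (-21, 13)
3. C_x = -1597/185  [D, E, C are collinear ∩ GC ⟂ DE]
4. C_y = 221/185  [D, E, C are collinear ∩ GC ⟂ DE]
   → C = (-1597/185, 221/185)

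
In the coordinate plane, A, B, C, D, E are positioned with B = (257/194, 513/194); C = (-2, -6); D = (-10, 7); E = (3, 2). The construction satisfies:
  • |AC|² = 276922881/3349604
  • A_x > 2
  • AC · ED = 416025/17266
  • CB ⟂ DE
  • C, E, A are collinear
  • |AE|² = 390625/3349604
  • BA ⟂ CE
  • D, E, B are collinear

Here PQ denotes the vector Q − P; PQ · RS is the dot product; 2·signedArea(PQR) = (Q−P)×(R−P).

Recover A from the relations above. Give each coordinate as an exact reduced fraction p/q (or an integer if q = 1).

A = (48673/17266, 14766/8633)

1. A_x = 48673/17266  [C, E, A are collinear ∩ BA ⟂ CE]
2. A_y = 14766/8633  [C, E, A are collinear ∩ BA ⟂ CE]
   → A = (48673/17266, 14766/8633)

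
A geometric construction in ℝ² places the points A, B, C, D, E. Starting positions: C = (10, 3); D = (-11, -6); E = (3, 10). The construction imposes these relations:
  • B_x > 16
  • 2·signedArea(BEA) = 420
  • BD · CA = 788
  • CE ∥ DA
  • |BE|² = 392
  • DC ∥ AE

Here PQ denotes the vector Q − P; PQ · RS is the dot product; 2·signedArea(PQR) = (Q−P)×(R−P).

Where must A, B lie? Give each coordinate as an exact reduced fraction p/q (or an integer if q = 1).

A = (-18, 1)
B = (17, -4)

1. A_x = -18  [DC ∥ AE ∩ CE ∥ DA]
2. A_y = 1  [DC ∥ AE ∩ CE ∥ DA]
   → A = (-18, 1)
3. B_x = 17  [2·signedArea(BEA) = 420 ∩ BD · CA = 788]
4. B_y = -4  [2·signedArea(BEA) = 420 ∩ BD · CA = 788]
   → B = (17, -4)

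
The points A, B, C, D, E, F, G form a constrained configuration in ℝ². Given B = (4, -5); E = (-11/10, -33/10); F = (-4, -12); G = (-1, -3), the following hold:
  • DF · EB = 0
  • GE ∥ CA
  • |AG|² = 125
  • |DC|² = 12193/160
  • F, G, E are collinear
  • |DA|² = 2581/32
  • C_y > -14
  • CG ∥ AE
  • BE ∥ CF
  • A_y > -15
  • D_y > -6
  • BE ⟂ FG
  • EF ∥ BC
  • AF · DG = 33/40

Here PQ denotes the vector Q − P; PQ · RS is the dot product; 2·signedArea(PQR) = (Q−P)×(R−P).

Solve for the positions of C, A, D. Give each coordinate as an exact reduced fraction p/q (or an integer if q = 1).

1. C_x = 11/10  [BE ∥ CF ∩ EF ∥ BC]
2. C_y = -137/10  [BE ∥ CF ∩ EF ∥ BC]
   → C = (11/10, -137/10)
3. A_x = 1  [CG ∥ AE ∩ GE ∥ CA]
4. A_y = -14  [CG ∥ AE ∩ GE ∥ CA]
   → A = (1, -14)
5. D_x = -73/40  [DF · EB = 0 ∩ AF · DG = 33/40]
6. D_y = -219/40  [DF · EB = 0 ∩ AF · DG = 33/40]
   → D = (-73/40, -219/40)

A = (1, -14)
C = (11/10, -137/10)
D = (-73/40, -219/40)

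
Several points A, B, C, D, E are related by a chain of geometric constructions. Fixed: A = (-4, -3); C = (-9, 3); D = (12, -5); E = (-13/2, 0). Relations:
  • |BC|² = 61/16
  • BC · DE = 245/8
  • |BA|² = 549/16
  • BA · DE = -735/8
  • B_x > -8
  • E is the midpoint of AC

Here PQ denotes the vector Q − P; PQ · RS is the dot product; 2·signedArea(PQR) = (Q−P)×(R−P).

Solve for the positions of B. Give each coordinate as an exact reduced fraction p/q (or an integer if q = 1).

1. B_x = -31/4  [line 37/2·x + -5·y + 1207/8 = 0 ∩ |BA|² = 549/16]
2. B_y = 3/2  [line 37/2·x + -5·y + 1207/8 = 0 ∩ |BA|² = 549/16]
   → B = (-31/4, 3/2)

B = (-31/4, 3/2)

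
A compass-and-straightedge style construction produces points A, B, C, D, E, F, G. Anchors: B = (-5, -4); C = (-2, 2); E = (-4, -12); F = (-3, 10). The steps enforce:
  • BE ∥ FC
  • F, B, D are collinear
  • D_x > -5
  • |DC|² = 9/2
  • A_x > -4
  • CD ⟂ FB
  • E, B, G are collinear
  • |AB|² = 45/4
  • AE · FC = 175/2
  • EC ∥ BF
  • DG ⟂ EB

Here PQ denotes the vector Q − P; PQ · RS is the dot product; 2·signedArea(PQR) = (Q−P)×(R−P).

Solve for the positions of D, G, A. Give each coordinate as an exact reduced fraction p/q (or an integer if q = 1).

A = (-7/2, -1)
D = (-41/10, 23/10)
G = (-749/130, 136/65)

1. D_x = -41/10  [F, B, D are collinear ∩ CD ⟂ FB]
2. D_y = 23/10  [F, B, D are collinear ∩ CD ⟂ FB]
   → D = (-41/10, 23/10)
3. G_x = -749/130  [E, B, G are collinear ∩ DG ⟂ EB]
4. G_y = 136/65  [E, B, G are collinear ∩ DG ⟂ EB]
   → G = (-749/130, 136/65)
5. A_x = -7/2  [line -1·x + 8·y + 9/2 = 0 ∩ |AB|² = 45/4]
6. A_y = -1  [line -1·x + 8·y + 9/2 = 0 ∩ |AB|² = 45/4]
   → A = (-7/2, -1)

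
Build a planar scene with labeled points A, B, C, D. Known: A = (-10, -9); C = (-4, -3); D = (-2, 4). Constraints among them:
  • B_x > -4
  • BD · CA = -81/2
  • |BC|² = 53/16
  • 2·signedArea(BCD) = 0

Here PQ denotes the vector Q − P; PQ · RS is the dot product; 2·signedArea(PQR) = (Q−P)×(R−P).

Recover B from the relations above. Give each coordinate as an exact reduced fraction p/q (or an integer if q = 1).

B = (-7/2, -5/4)

1. B_x = -7/2  [2·signedArea(BCD) = 0 ∩ BD · CA = -81/2]
2. B_y = -5/4  [2·signedArea(BCD) = 0 ∩ BD · CA = -81/2]
   → B = (-7/2, -5/4)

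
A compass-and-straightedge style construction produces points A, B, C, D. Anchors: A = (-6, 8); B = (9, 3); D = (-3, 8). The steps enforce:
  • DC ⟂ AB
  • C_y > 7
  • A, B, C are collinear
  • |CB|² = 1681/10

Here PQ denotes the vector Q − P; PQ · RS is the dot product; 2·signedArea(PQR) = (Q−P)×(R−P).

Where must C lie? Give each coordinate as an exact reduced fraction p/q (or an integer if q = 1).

1. C_x = -33/10  [A, B, C are collinear ∩ DC ⟂ AB]
2. C_y = 71/10  [A, B, C are collinear ∩ DC ⟂ AB]
   → C = (-33/10, 71/10)

C = (-33/10, 71/10)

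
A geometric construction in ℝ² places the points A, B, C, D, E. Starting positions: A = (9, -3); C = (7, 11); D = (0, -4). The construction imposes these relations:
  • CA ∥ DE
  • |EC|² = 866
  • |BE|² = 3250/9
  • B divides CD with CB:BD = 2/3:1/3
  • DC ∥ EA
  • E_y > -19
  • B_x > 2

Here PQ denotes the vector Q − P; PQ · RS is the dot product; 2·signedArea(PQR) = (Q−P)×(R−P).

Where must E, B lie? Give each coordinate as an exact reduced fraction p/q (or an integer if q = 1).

1. E_x = 2  [DC ∥ EA ∩ CA ∥ DE]
2. E_y = -18  [DC ∥ EA ∩ CA ∥ DE]
   → E = (2, -18)
3. B_x = 7/3  [B divides CD with CB:BD = 2/3:1/3]
4. B_y = 1  [B divides CD with CB:BD = 2/3:1/3]
   → B = (7/3, 1)

B = (7/3, 1)
E = (2, -18)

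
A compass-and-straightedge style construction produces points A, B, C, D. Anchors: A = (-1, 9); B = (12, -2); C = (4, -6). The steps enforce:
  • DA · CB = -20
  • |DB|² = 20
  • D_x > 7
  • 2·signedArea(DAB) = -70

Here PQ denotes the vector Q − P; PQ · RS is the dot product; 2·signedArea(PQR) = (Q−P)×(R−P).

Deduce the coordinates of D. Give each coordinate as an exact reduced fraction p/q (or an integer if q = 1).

D = (8, -4)

1. D_x = 8  [DA · CB = -20 ∩ 2·signedArea(DAB) = -70]
2. D_y = -4  [DA · CB = -20 ∩ 2·signedArea(DAB) = -70]
   → D = (8, -4)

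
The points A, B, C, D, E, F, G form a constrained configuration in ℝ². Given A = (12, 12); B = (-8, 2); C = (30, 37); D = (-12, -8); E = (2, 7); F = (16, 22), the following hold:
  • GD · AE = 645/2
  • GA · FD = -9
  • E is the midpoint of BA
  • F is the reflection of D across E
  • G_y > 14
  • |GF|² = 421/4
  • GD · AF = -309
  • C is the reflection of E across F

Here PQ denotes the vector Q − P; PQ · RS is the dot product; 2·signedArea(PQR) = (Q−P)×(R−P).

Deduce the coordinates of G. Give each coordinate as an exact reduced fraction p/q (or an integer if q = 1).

G = (9, 29/2)

1. G_x = 9  [GD · AE = 645/2 ∩ GA · FD = -9]
2. G_y = 29/2  [GD · AE = 645/2 ∩ GA · FD = -9]
   → G = (9, 29/2)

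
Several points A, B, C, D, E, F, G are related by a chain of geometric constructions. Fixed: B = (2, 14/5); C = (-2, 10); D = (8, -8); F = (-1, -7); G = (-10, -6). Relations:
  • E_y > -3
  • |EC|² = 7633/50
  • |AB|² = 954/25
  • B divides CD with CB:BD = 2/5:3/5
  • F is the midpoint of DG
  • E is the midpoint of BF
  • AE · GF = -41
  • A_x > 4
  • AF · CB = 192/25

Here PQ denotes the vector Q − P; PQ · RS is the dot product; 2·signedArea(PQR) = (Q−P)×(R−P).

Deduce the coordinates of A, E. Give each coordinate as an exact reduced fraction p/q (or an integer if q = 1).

A = (5, -13/5)
E = (1/2, -21/10)

1. A_x = 5  [line -4·x + 36/5·y + 968/25 = 0 ∩ |AB|² = 954/25]
2. A_y = -13/5  [line -4·x + 36/5·y + 968/25 = 0 ∩ |AB|² = 954/25]
   → A = (5, -13/5)
3. E_x = 1/2  [E is the midpoint of BF]
4. E_y = -21/10  [E is the midpoint of BF]
   → E = (1/2, -21/10)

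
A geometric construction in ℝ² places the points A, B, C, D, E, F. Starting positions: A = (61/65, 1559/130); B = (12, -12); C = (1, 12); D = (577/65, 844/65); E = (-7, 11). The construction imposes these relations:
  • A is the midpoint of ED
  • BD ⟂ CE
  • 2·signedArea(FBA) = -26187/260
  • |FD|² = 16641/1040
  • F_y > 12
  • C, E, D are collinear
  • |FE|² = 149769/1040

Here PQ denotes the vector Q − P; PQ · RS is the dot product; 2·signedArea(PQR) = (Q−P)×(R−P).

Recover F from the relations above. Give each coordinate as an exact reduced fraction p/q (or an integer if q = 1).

1. F_x = 319/65  [line -3119/130·x + -719/65·y + 66531/260 = 0 ∩ |FD|² = 16641/1040]
2. F_y = 3247/260  [line -3119/130·x + -719/65·y + 66531/260 = 0 ∩ |FD|² = 16641/1040]
   → F = (319/65, 3247/260)

F = (319/65, 3247/260)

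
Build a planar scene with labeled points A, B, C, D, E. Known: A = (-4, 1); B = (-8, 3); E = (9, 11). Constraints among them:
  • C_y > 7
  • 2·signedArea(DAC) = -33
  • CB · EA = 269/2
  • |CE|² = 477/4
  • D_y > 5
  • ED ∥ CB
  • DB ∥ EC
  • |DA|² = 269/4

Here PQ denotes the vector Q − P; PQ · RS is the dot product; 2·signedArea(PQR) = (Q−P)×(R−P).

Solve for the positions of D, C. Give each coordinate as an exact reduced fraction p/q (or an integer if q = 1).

C = (-3/2, 8)
D = (5/2, 6)

1. C_x = -3/2  [line 13·x + 10·y + -121/2 = 0 ∩ |CE|² = 477/4]
2. C_y = 8  [line 13·x + 10·y + -121/2 = 0 ∩ |CE|² = 477/4]
   → C = (-3/2, 8)
3. D_x = 5/2  [2·signedArea(DAC) = -33 ∩ ED ∥ CB]
4. D_y = 6  [2·signedArea(DAC) = -33 ∩ ED ∥ CB]
   → D = (5/2, 6)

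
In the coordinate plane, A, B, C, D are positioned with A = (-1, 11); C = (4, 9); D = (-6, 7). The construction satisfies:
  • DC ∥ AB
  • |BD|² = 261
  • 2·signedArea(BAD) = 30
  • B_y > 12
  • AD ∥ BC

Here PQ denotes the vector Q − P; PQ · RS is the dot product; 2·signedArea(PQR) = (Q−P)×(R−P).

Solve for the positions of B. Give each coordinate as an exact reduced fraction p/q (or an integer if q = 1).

B = (9, 13)

1. B_x = 9  [AD ∥ BC ∩ DC ∥ AB]
2. B_y = 13  [AD ∥ BC ∩ DC ∥ AB]
   → B = (9, 13)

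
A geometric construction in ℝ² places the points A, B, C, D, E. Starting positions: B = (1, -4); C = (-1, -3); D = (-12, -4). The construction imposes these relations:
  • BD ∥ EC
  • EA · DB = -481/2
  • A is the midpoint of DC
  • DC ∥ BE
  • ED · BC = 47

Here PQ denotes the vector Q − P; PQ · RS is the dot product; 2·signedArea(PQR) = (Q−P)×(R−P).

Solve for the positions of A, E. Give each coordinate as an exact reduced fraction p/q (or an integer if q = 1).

A = (-13/2, -7/2)
E = (12, -3)

1. A_x = -13/2  [A is the midpoint of DC]
2. A_y = -7/2  [A is the midpoint of DC]
   → A = (-13/2, -7/2)
3. E_x = 12  [BD ∥ EC ∩ DC ∥ BE]
4. E_y = -3  [BD ∥ EC ∩ DC ∥ BE]
   → E = (12, -3)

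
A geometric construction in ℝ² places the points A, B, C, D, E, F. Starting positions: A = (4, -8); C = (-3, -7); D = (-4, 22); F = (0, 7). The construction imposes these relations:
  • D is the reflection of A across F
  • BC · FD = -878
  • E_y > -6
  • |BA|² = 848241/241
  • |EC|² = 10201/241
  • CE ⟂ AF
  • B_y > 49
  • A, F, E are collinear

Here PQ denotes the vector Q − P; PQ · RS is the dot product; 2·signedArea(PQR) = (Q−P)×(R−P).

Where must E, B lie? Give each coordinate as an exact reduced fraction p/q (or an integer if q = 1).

B = (-2720/241, 11887/241)
E = (792/241, -1283/241)

1. E_x = 792/241  [A, F, E are collinear ∩ CE ⟂ AF]
2. E_y = -1283/241  [A, F, E are collinear ∩ CE ⟂ AF]
   → E = (792/241, -1283/241)
3. B_x = -2720/241  [line 4·x + -15·y + 785 = 0 ∩ |BA|² = 848241/241]
4. B_y = 11887/241  [line 4·x + -15·y + 785 = 0 ∩ |BA|² = 848241/241]
   → B = (-2720/241, 11887/241)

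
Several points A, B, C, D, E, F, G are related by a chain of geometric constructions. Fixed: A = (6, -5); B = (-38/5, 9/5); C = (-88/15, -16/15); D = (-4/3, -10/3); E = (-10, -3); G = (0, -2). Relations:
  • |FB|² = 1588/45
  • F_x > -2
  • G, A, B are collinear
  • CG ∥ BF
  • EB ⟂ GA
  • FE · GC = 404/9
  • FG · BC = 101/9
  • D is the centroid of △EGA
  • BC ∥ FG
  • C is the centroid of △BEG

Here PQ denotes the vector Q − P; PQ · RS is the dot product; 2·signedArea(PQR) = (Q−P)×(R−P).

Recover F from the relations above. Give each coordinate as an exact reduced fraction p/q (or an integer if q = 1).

F = (-26/15, 13/15)

1. F_x = -26/15  [BC ∥ FG ∩ CG ∥ BF]
2. F_y = 13/15  [BC ∥ FG ∩ CG ∥ BF]
   → F = (-26/15, 13/15)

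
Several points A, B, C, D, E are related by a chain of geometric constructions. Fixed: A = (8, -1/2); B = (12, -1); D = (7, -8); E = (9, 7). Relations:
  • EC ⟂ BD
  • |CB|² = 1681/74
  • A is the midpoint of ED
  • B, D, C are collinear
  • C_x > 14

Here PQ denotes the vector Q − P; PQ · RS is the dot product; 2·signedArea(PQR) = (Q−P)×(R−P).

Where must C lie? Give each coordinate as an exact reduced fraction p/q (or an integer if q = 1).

C = (1093/74, 213/74)

1. C_x = 1093/74  [B, D, C are collinear ∩ EC ⟂ BD]
2. C_y = 213/74  [B, D, C are collinear ∩ EC ⟂ BD]
   → C = (1093/74, 213/74)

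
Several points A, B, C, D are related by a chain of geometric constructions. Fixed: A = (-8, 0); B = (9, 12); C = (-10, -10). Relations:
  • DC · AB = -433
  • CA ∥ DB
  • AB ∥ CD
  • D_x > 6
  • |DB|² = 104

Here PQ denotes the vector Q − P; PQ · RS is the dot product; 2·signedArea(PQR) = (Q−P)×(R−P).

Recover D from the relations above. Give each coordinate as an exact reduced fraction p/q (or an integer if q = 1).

1. D_x = 7  [CA ∥ DB ∩ AB ∥ CD]
2. D_y = 2  [CA ∥ DB ∩ AB ∥ CD]
   → D = (7, 2)

D = (7, 2)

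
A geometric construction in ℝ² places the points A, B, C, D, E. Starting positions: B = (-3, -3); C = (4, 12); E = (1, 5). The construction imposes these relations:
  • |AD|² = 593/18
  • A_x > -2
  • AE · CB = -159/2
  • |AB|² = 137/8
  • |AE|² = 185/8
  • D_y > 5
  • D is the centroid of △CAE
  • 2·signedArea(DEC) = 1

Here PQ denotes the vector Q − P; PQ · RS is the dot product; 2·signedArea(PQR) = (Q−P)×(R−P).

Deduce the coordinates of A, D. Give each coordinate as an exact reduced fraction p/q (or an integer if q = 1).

1. A_x = -5/4  [line 7·x + 15·y + -5/2 = 0 ∩ |AB|² = 137/8]
2. A_y = 3/4  [line 7·x + 15·y + -5/2 = 0 ∩ |AB|² = 137/8]
   → A = (-5/4, 3/4)
3. D_x = 5/4  [D is the centroid of △CAE]
4. D_y = 71/12  [D is the centroid of △CAE]
   → D = (5/4, 71/12)

A = (-5/4, 3/4)
D = (5/4, 71/12)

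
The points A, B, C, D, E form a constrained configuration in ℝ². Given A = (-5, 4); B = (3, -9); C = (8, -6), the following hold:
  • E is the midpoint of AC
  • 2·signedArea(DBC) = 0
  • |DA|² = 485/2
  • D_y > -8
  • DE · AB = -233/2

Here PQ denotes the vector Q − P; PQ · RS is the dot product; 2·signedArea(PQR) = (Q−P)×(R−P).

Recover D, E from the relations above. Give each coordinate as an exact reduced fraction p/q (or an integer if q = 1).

D = (11/2, -15/2)
E = (3/2, -1)

1. D_x = 11/2  [line -3·x + 5·y + 54 = 0 ∩ |DA|² = 485/2]
2. D_y = -15/2  [line -3·x + 5·y + 54 = 0 ∩ |DA|² = 485/2]
   → D = (11/2, -15/2)
3. E_x = 3/2  [E is the midpoint of AC]
4. E_y = -1  [E is the midpoint of AC]
   → E = (3/2, -1)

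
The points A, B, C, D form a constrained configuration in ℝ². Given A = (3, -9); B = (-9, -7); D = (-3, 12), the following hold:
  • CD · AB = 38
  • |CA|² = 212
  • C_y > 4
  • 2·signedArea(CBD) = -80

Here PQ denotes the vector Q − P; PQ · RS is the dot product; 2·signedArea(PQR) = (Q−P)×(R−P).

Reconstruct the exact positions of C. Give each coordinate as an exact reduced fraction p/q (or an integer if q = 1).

1. C_x = -1  [CD · AB = 38 ∩ 2·signedArea(CBD) = -80]
2. C_y = 5  [CD · AB = 38 ∩ 2·signedArea(CBD) = -80]
   → C = (-1, 5)

C = (-1, 5)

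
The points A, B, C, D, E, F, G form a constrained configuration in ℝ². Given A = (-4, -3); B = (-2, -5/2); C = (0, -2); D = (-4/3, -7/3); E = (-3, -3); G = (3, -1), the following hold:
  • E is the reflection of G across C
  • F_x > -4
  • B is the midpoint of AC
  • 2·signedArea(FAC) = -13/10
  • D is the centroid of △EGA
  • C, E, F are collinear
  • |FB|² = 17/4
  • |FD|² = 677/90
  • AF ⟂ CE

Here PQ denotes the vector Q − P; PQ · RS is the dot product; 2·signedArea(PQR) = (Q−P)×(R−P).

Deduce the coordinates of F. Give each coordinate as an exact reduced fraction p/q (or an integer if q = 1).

F = (-39/10, -33/10)

1. F_x = -39/10  [C, E, F are collinear ∩ AF ⟂ CE]
2. F_y = -33/10  [C, E, F are collinear ∩ AF ⟂ CE]
   → F = (-39/10, -33/10)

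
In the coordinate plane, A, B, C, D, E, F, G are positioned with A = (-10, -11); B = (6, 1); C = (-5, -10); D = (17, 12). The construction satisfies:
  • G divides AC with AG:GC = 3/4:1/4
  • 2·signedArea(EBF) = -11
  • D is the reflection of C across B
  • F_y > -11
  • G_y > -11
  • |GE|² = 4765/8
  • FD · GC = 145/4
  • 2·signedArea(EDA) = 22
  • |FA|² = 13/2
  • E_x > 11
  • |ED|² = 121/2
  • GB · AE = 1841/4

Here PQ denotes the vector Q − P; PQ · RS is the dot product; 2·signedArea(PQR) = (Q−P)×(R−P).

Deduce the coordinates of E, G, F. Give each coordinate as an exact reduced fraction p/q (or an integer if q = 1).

E = (23/2, 13/2)
F = (-15/2, -21/2)
G = (-25/4, -41/4)

1. G_x = -25/4  [G divides AC with AG:GC = 3/4:1/4]
2. G_y = -41/4  [G divides AC with AG:GC = 3/4:1/4]
   → G = (-25/4, -41/4)
3. F_x = -15/2  [line -5/4·x + -1/4·y + -12 = 0 ∩ |FA|² = 13/2]
4. F_y = -21/2  [line -5/4·x + -1/4·y + -12 = 0 ∩ |FA|² = 13/2]
   → F = (-15/2, -21/2)
5. E_x = 23/2  [2·signedArea(EBF) = -11 ∩ GB · AE = 1841/4]
6. E_y = 13/2  [2·signedArea(EBF) = -11 ∩ GB · AE = 1841/4]
   → E = (23/2, 13/2)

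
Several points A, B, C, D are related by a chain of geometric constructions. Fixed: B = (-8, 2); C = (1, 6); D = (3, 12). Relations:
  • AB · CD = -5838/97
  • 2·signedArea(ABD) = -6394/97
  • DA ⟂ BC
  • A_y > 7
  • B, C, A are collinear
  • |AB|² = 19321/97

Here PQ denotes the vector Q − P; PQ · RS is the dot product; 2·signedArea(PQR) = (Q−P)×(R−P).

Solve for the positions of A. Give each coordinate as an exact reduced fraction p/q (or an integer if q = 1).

A = (475/97, 750/97)

1. A_x = 475/97  [B, C, A are collinear ∩ DA ⟂ BC]
2. A_y = 750/97  [B, C, A are collinear ∩ DA ⟂ BC]
   → A = (475/97, 750/97)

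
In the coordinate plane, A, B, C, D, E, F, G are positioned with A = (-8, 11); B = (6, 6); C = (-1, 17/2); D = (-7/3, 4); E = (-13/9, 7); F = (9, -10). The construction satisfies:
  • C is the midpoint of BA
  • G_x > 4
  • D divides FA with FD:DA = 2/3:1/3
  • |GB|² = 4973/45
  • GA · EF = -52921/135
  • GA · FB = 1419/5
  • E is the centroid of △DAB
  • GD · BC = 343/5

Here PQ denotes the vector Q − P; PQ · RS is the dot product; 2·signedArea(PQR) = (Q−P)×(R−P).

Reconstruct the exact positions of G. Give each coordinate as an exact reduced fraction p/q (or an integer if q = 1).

G = (67/15, -22/5)

1. G_x = 67/15  [GA · FB = 1419/5 ∩ GA · EF = -52921/135]
2. G_y = -22/5  [GA · FB = 1419/5 ∩ GA · EF = -52921/135]
   → G = (67/15, -22/5)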